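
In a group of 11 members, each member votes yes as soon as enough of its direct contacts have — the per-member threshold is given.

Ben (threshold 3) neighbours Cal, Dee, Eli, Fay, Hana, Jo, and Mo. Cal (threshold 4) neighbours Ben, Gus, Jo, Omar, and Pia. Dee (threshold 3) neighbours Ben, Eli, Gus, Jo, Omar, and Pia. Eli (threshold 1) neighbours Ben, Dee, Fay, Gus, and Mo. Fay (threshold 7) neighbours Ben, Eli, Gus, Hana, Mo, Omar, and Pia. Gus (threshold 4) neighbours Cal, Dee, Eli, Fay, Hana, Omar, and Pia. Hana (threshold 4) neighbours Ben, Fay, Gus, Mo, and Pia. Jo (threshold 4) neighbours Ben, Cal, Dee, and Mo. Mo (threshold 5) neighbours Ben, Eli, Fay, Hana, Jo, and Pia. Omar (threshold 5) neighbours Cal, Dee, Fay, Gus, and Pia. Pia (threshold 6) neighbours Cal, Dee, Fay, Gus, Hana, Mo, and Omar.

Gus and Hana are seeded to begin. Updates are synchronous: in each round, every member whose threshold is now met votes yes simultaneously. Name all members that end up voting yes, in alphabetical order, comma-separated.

Round 1 — Gus, Hana vote yes (initial).
Round 2 — checking thresholds:
  Ben: 1 of 7 neighbours < 3, below threshold.
  Cal: 1 of 5 neighbours < 4, below threshold.
  Dee: 1 of 6 neighbours < 3, below threshold.
  Eli: 1 of 5 neighbours ≥ 1, votes yes.
  Fay: 2 of 7 neighbours < 7, below threshold.
  Mo: 1 of 6 neighbours < 5, below threshold.
  Omar: 1 of 5 neighbours < 5, below threshold.
  Pia: 2 of 7 neighbours < 6, below threshold.
Round 3 — no new yes votes; cascade stops.

Eli, Gus, Hana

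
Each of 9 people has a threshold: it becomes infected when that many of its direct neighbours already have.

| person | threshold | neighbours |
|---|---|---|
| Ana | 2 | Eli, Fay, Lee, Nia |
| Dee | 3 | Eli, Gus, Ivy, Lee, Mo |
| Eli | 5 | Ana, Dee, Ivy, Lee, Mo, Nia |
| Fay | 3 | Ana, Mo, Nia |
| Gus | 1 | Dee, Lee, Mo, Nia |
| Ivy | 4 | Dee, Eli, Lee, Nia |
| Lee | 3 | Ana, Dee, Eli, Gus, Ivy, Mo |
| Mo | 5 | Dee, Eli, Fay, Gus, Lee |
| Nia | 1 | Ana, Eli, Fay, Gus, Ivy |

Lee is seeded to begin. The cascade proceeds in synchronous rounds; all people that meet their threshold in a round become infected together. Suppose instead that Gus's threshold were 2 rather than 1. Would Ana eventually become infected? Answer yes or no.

no

With Gus's threshold at 2:
Round 1 — Lee becomes infected (initial).
Round 2 — no new infections; cascade stops.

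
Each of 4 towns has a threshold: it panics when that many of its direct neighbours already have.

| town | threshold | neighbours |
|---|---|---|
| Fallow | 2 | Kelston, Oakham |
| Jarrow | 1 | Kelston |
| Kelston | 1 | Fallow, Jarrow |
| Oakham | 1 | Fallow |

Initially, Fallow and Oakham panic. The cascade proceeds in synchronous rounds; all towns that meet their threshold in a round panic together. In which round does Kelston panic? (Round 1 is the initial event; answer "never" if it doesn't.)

Round 1 — Fallow, Oakham panic (initial).
Round 2 — checking thresholds:
  Kelston: 1 of 2 neighbours ≥ 1, panics.
Round 3 — checking thresholds:
  Jarrow: 1 of 1 neighbours ≥ 1, panics.
Round 4 — no new panics; cascade stops.

2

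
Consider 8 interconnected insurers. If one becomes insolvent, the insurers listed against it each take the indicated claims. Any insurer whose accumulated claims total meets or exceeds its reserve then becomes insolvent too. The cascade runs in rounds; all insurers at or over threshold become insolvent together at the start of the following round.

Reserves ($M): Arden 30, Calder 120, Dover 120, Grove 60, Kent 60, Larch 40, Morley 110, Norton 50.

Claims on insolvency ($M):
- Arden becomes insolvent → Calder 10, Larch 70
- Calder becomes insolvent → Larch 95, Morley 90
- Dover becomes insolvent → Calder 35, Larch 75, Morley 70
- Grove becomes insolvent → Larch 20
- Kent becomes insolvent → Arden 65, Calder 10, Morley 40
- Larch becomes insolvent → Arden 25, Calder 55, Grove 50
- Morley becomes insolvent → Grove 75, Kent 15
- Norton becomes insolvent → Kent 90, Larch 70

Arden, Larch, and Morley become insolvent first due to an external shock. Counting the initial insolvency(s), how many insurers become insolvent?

Round 1 — Arden, Larch, Morley become insolvent (initial).
  Calder: +10+55 → 65 < 120
  Grove: +50+75 → 125 ≥ 60
  Kent: +15 → 15 < 60
Round 2 — Grove becomes insolvent.
No further insolvencies.

4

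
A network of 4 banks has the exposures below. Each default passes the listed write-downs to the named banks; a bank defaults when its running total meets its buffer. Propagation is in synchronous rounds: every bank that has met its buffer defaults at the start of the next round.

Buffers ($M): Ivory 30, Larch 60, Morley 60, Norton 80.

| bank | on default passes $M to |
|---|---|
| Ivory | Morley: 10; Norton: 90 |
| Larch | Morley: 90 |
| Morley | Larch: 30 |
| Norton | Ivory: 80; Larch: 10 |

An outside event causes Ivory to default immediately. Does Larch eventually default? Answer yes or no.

Round 1 — Ivory defaults (initial).
  Morley: +10 → 10 < 60
  Norton: +90 → 90 ≥ 80
Round 2 — Norton defaults.
  Larch: +10 → 10 < 60
No further defaults.

no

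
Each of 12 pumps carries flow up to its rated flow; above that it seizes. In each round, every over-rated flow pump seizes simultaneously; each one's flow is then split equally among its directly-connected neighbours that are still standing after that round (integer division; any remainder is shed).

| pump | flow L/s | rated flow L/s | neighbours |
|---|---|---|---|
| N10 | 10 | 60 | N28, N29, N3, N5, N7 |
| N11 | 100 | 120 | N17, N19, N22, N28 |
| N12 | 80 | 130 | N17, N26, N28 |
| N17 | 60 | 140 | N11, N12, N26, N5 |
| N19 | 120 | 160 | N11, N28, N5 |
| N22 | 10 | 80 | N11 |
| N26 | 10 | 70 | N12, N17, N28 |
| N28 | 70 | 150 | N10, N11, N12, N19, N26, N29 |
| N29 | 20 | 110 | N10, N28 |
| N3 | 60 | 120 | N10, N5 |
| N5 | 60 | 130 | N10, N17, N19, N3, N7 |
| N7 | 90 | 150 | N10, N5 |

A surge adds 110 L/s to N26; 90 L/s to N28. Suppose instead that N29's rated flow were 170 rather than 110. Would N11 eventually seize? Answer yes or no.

With N29's rated flow at 170:
Round 1 — N26 at 120 > 70; N28 at 160 > 150. N26, N28 seize.
  N26 sheds 120 L/s to N12, N17: 60 each.
    N12: 80+60 = 140 > 130
    N17: 60+60 = 120 ≤ 140
  N28 sheds 160 L/s to N10, N11, N12, N19, N29: 32 each.
    N10: 10+32 = 42 ≤ 60
    N11: 100+32 = 132 > 120
    N12: 140+32 = 172 > 130
    N19: 120+32 = 152 ≤ 160
    N29: 20+32 = 52 ≤ 170
Round 2 — N11, N12 seize.
  N11 sheds 132 L/s to N17, N19, N22: 44 each.
    N17: 120+44 = 164 > 140
    N19: 152+44 = 196 > 160
    N22: 10+44 = 54 ≤ 80
  N12 sheds 172 L/s to N17: 172 each.
    N17: 164+172 = 336 > 140
Round 3 — N17, N19 seize.
  N17 sheds 336 L/s to N5: 336 each.
    N5: 60+336 = 396 > 130
  N19 sheds 196 L/s to N5: 196 each.
    N5: 396+196 = 592 > 130
Round 4 — N5 seizes.
  N5 sheds 592 L/s to N10, N3, N7: 197 each (1 lost).
    N10: 42+197 = 239 > 60
    N3: 60+197 = 257 > 120
    N7: 90+197 = 287 > 150
Round 5 — N10, N3, N7 seize.
  N10 sheds 239 L/s to N29: 239 each.
    N29: 52+239 = 291 > 170
  N3 sheds 257 L/s: no online neighbours, lost.
  N7 sheds 287 L/s: no online neighbours, lost.
Round 6 — N29 seizes.
  N29 sheds 291 L/s: no online neighbours, lost.
No further seizures.

yes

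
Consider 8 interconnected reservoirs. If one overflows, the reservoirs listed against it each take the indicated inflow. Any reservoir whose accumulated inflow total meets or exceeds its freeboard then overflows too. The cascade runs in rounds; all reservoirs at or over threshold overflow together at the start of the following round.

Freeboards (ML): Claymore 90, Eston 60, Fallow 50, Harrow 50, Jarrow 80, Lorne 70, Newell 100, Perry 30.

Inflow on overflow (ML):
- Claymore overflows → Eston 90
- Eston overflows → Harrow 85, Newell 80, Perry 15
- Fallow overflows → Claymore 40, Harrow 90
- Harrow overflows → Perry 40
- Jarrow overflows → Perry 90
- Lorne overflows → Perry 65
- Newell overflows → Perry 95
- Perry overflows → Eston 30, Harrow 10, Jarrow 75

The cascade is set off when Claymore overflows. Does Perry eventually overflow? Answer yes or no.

Round 1 — Claymore overflows (initial).
  Eston: +90 → 90 ≥ 60
Round 2 — Eston overflows.
  Harrow: +85 → 85 ≥ 50
  Newell: +80 → 80 < 100
  Perry: +15 → 15 < 30
Round 3 — Harrow overflows.
  Perry: +40 → 55 ≥ 30
Round 4 — Perry overflows.
  Jarrow: +75 → 75 < 80
No further overflows.

yes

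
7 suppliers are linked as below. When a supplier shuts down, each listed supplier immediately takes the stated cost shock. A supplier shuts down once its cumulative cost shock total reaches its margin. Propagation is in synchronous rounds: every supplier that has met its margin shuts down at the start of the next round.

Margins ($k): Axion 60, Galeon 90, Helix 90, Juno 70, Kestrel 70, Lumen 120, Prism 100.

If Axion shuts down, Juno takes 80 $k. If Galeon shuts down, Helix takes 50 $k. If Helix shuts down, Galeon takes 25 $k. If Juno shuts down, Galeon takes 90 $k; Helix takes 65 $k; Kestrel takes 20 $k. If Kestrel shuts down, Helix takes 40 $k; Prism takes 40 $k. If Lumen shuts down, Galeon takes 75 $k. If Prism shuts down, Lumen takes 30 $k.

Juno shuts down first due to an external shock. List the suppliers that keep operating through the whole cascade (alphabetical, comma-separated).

Round 1 — Juno shuts down (initial).
  Galeon: +90 → 90 ≥ 90
  Helix: +65 → 65 < 90
  Kestrel: +20 → 20 < 70
Round 2 — Galeon shuts down.
  Helix: +50 → 115 ≥ 90
Round 3 — Helix shuts down.
No further shutdowns.

Axion, Kestrel, Lumen, Prism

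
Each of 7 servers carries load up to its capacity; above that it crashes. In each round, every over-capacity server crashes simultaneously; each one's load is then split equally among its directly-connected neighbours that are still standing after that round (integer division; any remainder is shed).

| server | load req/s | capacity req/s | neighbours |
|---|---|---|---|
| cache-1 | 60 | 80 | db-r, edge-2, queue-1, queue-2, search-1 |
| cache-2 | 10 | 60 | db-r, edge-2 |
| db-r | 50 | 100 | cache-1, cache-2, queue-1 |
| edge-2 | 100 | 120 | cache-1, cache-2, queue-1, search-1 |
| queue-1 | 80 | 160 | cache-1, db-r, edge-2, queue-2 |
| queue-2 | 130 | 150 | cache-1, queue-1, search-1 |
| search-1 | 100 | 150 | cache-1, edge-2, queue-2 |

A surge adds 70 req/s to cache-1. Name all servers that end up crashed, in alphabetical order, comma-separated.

cache-1, cache-2, db-r, edge-2, queue-1, queue-2, search-1

Round 1 — cache-1 at 130 > 80. cache-1 crashes.
  cache-1 sheds 130 req/s to db-r, edge-2, queue-1, queue-2, search-1: 26 each.
    db-r: 50+26 = 76 ≤ 100
    edge-2: 100+26 = 126 > 120
    queue-1: 80+26 = 106 ≤ 160
    queue-2: 130+26 = 156 > 150
    search-1: 100+26 = 126 ≤ 150
Round 2 — edge-2, queue-2 crash.
  edge-2 sheds 126 req/s to cache-2, queue-1, search-1: 42 each.
    cache-2: 10+42 = 52 ≤ 60
    queue-1: 106+42 = 148 ≤ 160
    search-1: 126+42 = 168 > 150
  queue-2 sheds 156 req/s to queue-1, search-1: 78 each.
    queue-1: 148+78 = 226 > 160
    search-1: 168+78 = 246 > 150
Round 3 — queue-1, search-1 crash.
  queue-1 sheds 226 req/s to db-r: 226 each.
    db-r: 76+226 = 302 > 100
  search-1 sheds 246 req/s: no online neighbours, lost.
Round 4 — db-r crashes.
  db-r sheds 302 req/s to cache-2: 302 each.
    cache-2: 52+302 = 354 > 60
Round 5 — cache-2 crashes.
  cache-2 sheds 354 req/s: no online neighbours, lost.
No further crashes.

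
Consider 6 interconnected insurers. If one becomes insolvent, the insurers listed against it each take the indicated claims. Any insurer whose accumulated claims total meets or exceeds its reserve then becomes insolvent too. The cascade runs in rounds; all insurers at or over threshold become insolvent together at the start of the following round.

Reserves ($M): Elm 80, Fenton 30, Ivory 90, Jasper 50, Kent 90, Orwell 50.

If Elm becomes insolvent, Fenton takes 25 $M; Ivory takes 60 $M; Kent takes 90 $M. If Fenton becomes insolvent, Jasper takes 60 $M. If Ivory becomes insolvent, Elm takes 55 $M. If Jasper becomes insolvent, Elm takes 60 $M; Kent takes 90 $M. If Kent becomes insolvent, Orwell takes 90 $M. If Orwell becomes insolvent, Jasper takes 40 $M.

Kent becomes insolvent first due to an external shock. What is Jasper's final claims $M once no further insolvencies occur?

40

Round 1 — Kent becomes insolvent (initial).
  Orwell: +90 → 90 ≥ 50
Round 2 — Orwell becomes insolvent.
  Jasper: +40 → 40 < 50
No further insolvencies.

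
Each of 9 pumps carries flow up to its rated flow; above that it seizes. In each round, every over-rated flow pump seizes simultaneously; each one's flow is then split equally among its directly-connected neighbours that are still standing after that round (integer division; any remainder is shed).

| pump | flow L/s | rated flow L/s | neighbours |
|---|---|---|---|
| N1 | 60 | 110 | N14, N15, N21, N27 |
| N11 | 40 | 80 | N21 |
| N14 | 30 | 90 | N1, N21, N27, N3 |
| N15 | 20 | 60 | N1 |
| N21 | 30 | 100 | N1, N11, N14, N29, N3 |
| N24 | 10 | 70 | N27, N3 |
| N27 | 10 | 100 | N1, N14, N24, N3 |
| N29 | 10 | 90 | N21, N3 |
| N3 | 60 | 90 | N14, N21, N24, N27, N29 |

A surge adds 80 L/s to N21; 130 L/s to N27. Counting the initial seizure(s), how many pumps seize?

Round 1 — N21 at 110 > 100; N27 at 140 > 100. N21, N27 seize.
  N21 sheds 110 L/s to N1, N11, N14, N29, N3: 22 each.
    N1: 60+22 = 82 ≤ 110
    N11: 40+22 = 62 ≤ 80
    N14: 30+22 = 52 ≤ 90
    N29: 10+22 = 32 ≤ 90
    N3: 60+22 = 82 ≤ 90
  N27 sheds 140 L/s to N1, N14, N24, N3: 35 each.
    N1: 82+35 = 117 > 110
    N14: 52+35 = 87 ≤ 90
    N24: 10+35 = 45 ≤ 70
    N3: 82+35 = 117 > 90
Round 2 — N1, N3 seize.
  N1 sheds 117 L/s to N14, N15: 58 each (1 lost).
    N14: 87+58 = 145 > 90
    N15: 20+58 = 78 > 60
  N3 sheds 117 L/s to N14, N24, N29: 39 each.
    N14: 145+39 = 184 > 90
    N24: 45+39 = 84 > 70
    N29: 32+39 = 71 ≤ 90
Round 3 — N14, N15, N24 seize.
  N14 sheds 184 L/s: no online neighbours, lost.
  N15 sheds 78 L/s: no online neighbours, lost.
  N24 sheds 84 L/s: no online neighbours, lost.
No further seizures.

7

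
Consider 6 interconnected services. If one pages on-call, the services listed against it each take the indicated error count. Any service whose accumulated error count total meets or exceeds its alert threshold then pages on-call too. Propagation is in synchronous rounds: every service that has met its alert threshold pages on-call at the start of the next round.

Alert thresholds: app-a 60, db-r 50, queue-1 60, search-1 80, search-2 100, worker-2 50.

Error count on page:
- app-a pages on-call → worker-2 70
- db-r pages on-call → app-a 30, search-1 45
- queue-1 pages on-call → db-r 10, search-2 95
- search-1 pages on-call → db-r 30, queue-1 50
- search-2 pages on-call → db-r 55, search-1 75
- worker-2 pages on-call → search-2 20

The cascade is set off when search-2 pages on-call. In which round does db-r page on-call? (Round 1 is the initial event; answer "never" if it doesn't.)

Round 1 — search-2 pages on-call (initial).
  db-r: +55 → 55 ≥ 50
  search-1: +75 → 75 < 80
Round 2 — db-r pages on-call.
  app-a: +30 → 30 < 60
  search-1: +45 → 120 ≥ 80
Round 3 — search-1 pages on-call.
  queue-1: +50 → 50 < 60
No further pages.

2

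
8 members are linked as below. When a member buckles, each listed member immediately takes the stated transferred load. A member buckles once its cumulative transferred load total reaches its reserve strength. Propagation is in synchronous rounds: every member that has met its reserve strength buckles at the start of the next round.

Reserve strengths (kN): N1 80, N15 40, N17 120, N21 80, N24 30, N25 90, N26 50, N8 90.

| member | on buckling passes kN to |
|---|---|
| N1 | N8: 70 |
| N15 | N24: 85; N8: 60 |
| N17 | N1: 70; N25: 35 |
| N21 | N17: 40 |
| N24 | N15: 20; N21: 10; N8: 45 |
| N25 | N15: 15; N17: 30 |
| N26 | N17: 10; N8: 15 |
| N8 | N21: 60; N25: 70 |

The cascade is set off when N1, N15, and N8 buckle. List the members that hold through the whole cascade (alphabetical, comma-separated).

Round 1 — N1, N15, N8 buckle (initial).
  N21: +60 → 60 < 80
  N24: +85 → 85 ≥ 30
  N25: +70 → 70 < 90
Round 2 — N24 buckles.
  N21: +10 → 70 < 80
No further bucklings.

N17, N21, N25, N26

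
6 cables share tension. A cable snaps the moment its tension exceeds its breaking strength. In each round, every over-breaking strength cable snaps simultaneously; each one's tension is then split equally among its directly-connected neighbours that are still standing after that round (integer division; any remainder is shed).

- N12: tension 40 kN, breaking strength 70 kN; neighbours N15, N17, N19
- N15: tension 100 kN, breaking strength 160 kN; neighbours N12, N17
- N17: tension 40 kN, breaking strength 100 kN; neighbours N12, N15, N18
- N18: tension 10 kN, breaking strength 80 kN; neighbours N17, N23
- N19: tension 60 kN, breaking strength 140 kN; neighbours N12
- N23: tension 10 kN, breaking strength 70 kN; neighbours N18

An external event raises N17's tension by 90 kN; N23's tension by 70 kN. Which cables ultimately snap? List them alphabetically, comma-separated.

Round 1 — N17 at 130 > 100; N23 at 80 > 70. N17, N23 snap.
  N17 sheds 130 kN to N12, N15, N18: 43 each (1 lost).
    N12: 40+43 = 83 > 70
    N15: 100+43 = 143 ≤ 160
    N18: 10+43 = 53 ≤ 80
  N23 sheds 80 kN to N18: 80 each.
    N18: 53+80 = 133 > 80
Round 2 — N12, N18 snap.
  N12 sheds 83 kN to N15, N19: 41 each (1 lost).
    N15: 143+41 = 184 > 160
    N19: 60+41 = 101 ≤ 140
  N18 sheds 133 kN: no online neighbours, lost.
Round 3 — N15 snaps.
  N15 sheds 184 kN: no online neighbours, lost.
No further breaks.

N12, N15, N17, N18, N23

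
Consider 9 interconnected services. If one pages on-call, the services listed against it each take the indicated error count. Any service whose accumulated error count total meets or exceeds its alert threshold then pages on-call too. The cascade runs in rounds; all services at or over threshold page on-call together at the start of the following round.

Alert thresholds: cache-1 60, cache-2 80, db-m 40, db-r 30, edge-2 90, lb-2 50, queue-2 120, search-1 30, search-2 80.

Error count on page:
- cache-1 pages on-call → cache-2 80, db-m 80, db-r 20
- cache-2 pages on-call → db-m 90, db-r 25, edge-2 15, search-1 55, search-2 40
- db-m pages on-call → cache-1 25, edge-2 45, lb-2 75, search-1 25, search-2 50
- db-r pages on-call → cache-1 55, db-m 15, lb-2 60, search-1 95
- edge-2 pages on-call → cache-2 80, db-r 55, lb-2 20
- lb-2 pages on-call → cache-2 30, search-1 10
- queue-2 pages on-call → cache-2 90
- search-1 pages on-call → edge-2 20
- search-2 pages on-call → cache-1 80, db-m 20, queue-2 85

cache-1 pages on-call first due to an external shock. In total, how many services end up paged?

Round 1 — cache-1 pages on-call (initial).
  cache-2: +80 → 80 ≥ 80
  db-m: +80 → 80 ≥ 40
  db-r: +20 → 20 < 30
Round 2 — cache-2, db-m page on-call.
  db-r: +25 → 45 ≥ 30
  edge-2: +15+45 → 60 < 90
  lb-2: +75 → 75 ≥ 50
  search-1: +55+25 → 80 ≥ 30
  search-2: +40+50 → 90 ≥ 80
Round 3 — db-r, lb-2, search-1, search-2 page on-call.
  edge-2: +20 → 80 < 90
  queue-2: +85 → 85 < 120
No further pages.

7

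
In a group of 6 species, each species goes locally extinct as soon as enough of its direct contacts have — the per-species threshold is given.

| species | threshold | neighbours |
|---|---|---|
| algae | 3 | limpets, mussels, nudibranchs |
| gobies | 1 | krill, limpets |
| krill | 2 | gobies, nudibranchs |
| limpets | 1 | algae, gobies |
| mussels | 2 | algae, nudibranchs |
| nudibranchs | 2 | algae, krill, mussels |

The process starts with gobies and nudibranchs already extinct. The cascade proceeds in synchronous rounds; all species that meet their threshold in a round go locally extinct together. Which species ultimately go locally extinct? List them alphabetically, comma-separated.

gobies, krill, limpets, nudibranchs

Round 1 — gobies, nudibranchs go locally extinct (initial).
Round 2 — checking thresholds:
  algae: 1 of 3 neighbours < 3, holds.
  krill: 2 of 2 neighbours ≥ 2, goes locally extinct.
  limpets: 1 of 2 neighbours ≥ 1, goes locally extinct.
  mussels: 1 of 2 neighbours < 2, holds.
Round 3 — no new extinctions; cascade stops.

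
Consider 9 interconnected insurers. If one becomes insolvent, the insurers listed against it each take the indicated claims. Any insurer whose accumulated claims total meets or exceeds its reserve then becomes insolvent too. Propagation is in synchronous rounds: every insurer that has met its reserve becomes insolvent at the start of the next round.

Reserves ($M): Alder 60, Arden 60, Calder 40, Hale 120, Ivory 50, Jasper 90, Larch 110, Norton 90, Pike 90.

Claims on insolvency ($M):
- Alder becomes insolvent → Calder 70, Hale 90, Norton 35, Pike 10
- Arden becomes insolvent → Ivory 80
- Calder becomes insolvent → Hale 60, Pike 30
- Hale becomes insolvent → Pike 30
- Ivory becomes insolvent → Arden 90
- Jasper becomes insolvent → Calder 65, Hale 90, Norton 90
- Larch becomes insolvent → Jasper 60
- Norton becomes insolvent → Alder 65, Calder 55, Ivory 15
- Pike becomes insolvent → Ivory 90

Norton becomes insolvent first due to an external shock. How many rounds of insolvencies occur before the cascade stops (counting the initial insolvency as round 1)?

3

Round 1 — Norton becomes insolvent (initial).
  Alder: +65 → 65 ≥ 60
  Calder: +55 → 55 ≥ 40
  Ivory: +15 → 15 < 50
Round 2 — Alder, Calder become insolvent.
  Hale: +90+60 → 150 ≥ 120
  Pike: +10+30 → 40 < 90
Round 3 — Hale becomes insolvent.
  Pike: +30 → 70 < 90
No further insolvencies.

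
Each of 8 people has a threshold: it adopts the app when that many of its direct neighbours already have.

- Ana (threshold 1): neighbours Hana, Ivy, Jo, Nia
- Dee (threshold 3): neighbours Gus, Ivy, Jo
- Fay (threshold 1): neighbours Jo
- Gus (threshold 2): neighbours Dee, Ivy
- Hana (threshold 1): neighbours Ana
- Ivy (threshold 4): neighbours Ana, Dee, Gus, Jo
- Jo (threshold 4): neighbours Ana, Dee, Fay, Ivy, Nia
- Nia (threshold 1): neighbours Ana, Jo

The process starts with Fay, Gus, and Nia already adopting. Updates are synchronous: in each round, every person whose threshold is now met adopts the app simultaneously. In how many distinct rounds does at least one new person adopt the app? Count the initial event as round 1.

Round 1 — Fay, Gus, Nia adopt the app (initial).
Round 2 — checking thresholds:
  Ana: 1 of 4 neighbours ≥ 1, adopts the app.
  Dee: 1 of 3 neighbours < 3, below threshold.
  Ivy: 1 of 4 neighbours < 4, below threshold.
  Jo: 2 of 5 neighbours < 4, below threshold.
Round 3 — checking thresholds:
  Dee: 1 of 3 neighbours < 3, below threshold.
  Hana: 1 of 1 neighbours ≥ 1, adopts the app.
  Ivy: 2 of 4 neighbours < 4, below threshold.
  Jo: 3 of 5 neighbours < 4, below threshold.
Round 4 — no new adoptions; cascade stops.

3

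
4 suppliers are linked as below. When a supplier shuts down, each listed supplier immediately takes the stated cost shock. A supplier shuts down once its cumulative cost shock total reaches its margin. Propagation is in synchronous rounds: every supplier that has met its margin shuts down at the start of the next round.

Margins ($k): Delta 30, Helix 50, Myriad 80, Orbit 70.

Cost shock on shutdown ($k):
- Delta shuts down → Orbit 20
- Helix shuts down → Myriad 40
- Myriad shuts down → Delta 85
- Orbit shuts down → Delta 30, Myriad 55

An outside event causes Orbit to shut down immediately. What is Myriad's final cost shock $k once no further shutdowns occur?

Round 1 — Orbit shuts down (initial).
  Delta: +30 → 30 ≥ 30
  Myriad: +55 → 55 < 80
Round 2 — Delta shuts down.
No further shutdowns.

55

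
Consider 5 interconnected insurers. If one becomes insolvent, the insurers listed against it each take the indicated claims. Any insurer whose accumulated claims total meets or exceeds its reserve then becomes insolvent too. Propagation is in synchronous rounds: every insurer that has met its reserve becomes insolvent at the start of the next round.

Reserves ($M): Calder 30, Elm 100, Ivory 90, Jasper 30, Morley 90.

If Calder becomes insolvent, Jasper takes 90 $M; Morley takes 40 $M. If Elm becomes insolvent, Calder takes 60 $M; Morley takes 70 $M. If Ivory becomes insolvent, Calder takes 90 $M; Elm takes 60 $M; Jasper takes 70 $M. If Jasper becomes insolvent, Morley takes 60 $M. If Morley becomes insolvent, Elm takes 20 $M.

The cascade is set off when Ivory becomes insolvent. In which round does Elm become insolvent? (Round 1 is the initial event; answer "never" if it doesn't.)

Round 1 — Ivory becomes insolvent (initial).
  Calder: +90 → 90 ≥ 30
  Elm: +60 → 60 < 100
  Jasper: +70 → 70 ≥ 30
Round 2 — Calder, Jasper become insolvent.
  Morley: +40+60 → 100 ≥ 90
Round 3 — Morley becomes insolvent.
  Elm: +20 → 80 < 100
No further insolvencies.

never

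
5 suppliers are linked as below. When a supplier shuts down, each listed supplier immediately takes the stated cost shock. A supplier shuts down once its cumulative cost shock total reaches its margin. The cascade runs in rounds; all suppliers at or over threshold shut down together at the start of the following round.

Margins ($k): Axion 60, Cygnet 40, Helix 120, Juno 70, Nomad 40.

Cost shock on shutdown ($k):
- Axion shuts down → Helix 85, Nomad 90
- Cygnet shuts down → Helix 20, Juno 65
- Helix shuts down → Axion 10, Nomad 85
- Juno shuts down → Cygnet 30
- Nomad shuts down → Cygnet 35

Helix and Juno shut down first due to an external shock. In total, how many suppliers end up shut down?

Round 1 — Helix, Juno shut down (initial).
  Axion: +10 → 10 < 60
  Cygnet: +30 → 30 < 40
  Nomad: +85 → 85 ≥ 40
Round 2 — Nomad shuts down.
  Cygnet: +35 → 65 ≥ 40
Round 3 — Cygnet shuts down.
No further shutdowns.

4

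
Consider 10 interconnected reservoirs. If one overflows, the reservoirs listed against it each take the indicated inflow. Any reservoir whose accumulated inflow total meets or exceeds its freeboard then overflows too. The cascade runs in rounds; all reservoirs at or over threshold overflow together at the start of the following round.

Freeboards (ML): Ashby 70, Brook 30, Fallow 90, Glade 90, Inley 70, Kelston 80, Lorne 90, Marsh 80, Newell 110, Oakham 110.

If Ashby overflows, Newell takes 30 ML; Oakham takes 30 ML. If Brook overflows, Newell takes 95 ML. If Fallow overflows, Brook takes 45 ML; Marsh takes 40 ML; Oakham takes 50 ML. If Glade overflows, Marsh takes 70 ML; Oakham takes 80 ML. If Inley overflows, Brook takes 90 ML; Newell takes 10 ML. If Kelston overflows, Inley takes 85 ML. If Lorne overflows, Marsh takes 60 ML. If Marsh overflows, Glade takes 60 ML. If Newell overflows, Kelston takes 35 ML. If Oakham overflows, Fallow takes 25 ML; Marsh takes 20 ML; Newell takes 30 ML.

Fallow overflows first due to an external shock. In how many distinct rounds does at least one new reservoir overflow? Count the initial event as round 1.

2

Round 1 — Fallow overflows (initial).
  Brook: +45 → 45 ≥ 30
  Marsh: +40 → 40 < 80
  Oakham: +50 → 50 < 110
Round 2 — Brook overflows.
  Newell: +95 → 95 < 110
No further overflows.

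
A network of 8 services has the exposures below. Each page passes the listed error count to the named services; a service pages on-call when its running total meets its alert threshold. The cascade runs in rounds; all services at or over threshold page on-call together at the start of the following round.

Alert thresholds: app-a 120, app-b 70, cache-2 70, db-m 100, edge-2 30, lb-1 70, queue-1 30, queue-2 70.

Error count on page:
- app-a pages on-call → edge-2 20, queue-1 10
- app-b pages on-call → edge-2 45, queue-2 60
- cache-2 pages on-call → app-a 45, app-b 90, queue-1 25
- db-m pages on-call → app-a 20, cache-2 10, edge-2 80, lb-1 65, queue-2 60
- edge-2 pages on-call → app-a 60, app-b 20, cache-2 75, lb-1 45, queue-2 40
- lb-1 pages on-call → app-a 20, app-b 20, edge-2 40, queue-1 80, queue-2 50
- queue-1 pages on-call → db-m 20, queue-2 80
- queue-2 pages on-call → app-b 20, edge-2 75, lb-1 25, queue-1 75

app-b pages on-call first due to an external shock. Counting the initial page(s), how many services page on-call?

Round 1 — app-b pages on-call (initial).
  edge-2: +45 → 45 ≥ 30
  queue-2: +60 → 60 < 70
Round 2 — edge-2 pages on-call.
  app-a: +60 → 60 < 120
  cache-2: +75 → 75 ≥ 70
  lb-1: +45 → 45 < 70
  queue-2: +40 → 100 ≥ 70
Round 3 — cache-2, queue-2 page on-call.
  app-a: +45 → 105 < 120
  lb-1: +25 → 70 ≥ 70
  queue-1: +25+75 → 100 ≥ 30
Round 4 — lb-1, queue-1 page on-call.
  app-a: +20 → 125 ≥ 120
  db-m: +20 → 20 < 100
Round 5 — app-a pages on-call.
No further pages.

7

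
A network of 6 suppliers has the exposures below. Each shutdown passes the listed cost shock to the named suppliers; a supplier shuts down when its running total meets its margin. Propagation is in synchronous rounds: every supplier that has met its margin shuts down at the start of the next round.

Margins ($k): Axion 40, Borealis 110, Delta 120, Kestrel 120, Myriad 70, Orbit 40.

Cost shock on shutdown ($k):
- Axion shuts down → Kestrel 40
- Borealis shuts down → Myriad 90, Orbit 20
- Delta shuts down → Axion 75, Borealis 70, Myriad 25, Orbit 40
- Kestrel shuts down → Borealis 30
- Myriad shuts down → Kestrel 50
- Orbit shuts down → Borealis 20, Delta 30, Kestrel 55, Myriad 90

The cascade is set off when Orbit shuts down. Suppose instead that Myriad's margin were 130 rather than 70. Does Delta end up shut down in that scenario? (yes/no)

With Myriad's margin at 130:
Round 1 — Orbit shuts down (initial).
  Borealis: +20 → 20 < 110
  Delta: +30 → 30 < 120
  Kestrel: +55 → 55 < 120
  Myriad: +90 → 90 < 130
No further shutdowns.

no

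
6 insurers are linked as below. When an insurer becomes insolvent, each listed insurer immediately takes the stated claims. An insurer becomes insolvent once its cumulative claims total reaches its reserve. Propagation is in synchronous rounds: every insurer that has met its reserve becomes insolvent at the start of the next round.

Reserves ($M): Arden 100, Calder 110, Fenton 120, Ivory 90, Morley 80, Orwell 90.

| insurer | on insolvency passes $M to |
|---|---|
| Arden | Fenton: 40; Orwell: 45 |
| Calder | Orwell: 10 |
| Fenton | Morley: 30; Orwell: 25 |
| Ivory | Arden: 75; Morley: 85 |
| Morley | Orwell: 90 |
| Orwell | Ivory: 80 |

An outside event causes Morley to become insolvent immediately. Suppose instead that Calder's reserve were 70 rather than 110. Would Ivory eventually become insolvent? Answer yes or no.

no

With Calder's reserve at 70:
Round 1 — Morley becomes insolvent (initial).
  Orwell: +90 → 90 ≥ 90
Round 2 — Orwell becomes insolvent.
  Ivory: +80 → 80 < 90
No further insolvencies.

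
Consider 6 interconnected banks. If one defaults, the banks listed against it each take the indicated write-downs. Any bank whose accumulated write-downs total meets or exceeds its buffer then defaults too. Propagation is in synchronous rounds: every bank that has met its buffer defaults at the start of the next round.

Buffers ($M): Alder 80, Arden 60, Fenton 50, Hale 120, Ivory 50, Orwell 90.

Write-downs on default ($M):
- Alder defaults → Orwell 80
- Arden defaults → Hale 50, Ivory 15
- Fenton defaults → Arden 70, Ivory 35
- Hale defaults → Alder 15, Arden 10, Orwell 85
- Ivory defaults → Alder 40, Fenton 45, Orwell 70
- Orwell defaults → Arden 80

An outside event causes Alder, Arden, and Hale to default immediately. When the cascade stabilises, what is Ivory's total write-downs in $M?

15

Round 1 — Alder, Arden, Hale default (initial).
  Ivory: +15 → 15 < 50
  Orwell: +80+85 → 165 ≥ 90
Round 2 — Orwell defaults.
No further defaults.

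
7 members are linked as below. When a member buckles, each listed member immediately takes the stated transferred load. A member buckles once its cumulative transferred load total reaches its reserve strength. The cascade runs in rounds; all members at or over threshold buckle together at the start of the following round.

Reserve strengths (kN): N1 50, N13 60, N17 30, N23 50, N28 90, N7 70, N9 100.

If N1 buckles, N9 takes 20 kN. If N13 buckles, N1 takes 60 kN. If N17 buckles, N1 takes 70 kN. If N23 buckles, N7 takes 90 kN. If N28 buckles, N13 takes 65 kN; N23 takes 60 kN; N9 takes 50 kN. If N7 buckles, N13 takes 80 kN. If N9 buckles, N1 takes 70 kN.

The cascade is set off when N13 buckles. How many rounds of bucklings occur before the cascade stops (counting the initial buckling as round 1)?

2

Round 1 — N13 buckles (initial).
  N1: +60 → 60 ≥ 50
Round 2 — N1 buckles.
  N9: +20 → 20 < 100
No further bucklings.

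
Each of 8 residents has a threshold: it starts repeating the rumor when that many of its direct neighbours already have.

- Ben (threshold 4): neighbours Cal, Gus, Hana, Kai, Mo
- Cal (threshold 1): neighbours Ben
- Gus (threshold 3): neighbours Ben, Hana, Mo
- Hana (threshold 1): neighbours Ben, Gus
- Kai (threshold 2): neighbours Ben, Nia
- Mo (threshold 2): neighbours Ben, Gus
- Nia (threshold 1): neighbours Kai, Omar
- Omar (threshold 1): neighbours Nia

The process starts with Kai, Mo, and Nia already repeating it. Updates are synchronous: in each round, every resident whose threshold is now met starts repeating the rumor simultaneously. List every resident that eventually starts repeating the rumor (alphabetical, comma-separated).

Round 1 — Kai, Mo, Nia start repeating the rumor (initial).
Round 2 — checking thresholds:
  Ben: 2 of 5 neighbours < 4, not yet.
  Gus: 1 of 3 neighbours < 3, not yet.
  Omar: 1 of 1 neighbours ≥ 1, starts repeating the rumor.
Round 3 — no new spreads; cascade stops.

Kai, Mo, Nia, Omar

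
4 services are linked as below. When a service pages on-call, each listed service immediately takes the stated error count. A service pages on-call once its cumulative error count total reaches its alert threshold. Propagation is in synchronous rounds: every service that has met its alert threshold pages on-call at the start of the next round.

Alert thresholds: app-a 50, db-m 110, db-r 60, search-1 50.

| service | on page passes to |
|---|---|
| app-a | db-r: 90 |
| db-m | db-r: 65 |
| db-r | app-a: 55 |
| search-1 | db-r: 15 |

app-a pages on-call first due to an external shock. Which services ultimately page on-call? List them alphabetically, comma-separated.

app-a, db-r

Round 1 — app-a pages on-call (initial).
  db-r: +90 → 90 ≥ 60
Round 2 — db-r pages on-call.
No further pages.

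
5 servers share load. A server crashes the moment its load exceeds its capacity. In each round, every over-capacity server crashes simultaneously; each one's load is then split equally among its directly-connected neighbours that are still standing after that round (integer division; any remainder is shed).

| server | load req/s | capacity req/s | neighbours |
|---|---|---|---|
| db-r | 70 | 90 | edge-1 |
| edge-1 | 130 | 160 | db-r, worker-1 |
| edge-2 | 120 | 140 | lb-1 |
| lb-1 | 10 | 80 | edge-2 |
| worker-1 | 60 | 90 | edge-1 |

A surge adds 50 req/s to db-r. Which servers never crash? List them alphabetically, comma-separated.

edge-2, lb-1

Round 1 — db-r at 120 > 90. db-r crashes.
  db-r sheds 120 req/s to edge-1: 120 each.
    edge-1: 130+120 = 250 > 160
Round 2 — edge-1 crashes.
  edge-1 sheds 250 req/s to worker-1: 250 each.
    worker-1: 60+250 = 310 > 90
Round 3 — worker-1 crashes.
  worker-1 sheds 310 req/s: no online neighbours, lost.
No further crashes.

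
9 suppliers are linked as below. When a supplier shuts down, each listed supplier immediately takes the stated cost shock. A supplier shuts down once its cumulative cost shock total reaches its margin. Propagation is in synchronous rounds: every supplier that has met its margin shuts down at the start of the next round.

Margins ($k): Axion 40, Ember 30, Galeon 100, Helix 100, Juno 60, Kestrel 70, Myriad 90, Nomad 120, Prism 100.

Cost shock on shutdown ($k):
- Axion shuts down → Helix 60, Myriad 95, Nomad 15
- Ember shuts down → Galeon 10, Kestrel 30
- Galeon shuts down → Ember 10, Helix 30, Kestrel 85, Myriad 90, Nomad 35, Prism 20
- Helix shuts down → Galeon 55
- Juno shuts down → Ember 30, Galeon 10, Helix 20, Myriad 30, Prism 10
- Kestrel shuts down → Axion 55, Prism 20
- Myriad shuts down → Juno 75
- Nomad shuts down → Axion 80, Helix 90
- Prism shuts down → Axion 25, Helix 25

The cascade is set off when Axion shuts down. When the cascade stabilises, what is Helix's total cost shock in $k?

Round 1 — Axion shuts down (initial).
  Helix: +60 → 60 < 100
  Myriad: +95 → 95 ≥ 90
  Nomad: +15 → 15 < 120
Round 2 — Myriad shuts down.
  Juno: +75 → 75 ≥ 60
Round 3 — Juno shuts down.
  Ember: +30 → 30 ≥ 30
  Galeon: +10 → 10 < 100
  Helix: +20 → 80 < 100
  Prism: +10 → 10 < 100
Round 4 — Ember shuts down.
  Galeon: +10 → 20 < 100
  Kestrel: +30 → 30 < 70
No further shutdowns.

80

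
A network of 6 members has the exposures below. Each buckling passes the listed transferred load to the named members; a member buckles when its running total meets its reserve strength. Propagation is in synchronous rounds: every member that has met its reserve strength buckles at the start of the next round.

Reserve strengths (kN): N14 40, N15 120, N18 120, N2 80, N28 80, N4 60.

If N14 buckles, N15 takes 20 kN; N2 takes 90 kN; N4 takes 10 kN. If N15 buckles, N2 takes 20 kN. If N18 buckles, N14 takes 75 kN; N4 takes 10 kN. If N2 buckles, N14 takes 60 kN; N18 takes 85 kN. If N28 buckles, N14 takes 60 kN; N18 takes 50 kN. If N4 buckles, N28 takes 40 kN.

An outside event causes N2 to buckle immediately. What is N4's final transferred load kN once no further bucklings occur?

Round 1 — N2 buckles (initial).
  N14: +60 → 60 ≥ 40
  N18: +85 → 85 < 120
Round 2 — N14 buckles.
  N15: +20 → 20 < 120
  N4: +10 → 10 < 60
No further bucklings.

10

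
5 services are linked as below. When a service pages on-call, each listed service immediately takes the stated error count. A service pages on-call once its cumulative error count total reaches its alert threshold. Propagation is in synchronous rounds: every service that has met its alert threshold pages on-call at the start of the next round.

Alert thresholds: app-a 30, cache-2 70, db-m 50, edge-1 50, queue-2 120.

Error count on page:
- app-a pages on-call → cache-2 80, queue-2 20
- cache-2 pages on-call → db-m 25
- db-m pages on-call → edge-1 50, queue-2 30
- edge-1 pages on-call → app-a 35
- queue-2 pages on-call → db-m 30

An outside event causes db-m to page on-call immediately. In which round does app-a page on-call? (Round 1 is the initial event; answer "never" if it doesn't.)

Round 1 — db-m pages on-call (initial).
  edge-1: +50 → 50 ≥ 50
  queue-2: +30 → 30 < 120
Round 2 — edge-1 pages on-call.
  app-a: +35 → 35 ≥ 30
Round 3 — app-a pages on-call.
  cache-2: +80 → 80 ≥ 70
  queue-2: +20 → 50 < 120
Round 4 — cache-2 pages on-call.
No further pages.

3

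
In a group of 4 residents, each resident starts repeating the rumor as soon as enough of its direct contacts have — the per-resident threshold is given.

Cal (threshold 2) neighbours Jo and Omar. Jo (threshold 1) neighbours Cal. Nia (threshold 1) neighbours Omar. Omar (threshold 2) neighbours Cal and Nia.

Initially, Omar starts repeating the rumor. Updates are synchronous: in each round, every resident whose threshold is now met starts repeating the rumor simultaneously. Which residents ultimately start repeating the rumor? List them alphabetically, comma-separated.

Round 1 — Omar starts repeating the rumor (initial).
Round 2 — checking thresholds:
  Cal: 1 of 2 neighbours < 2, not yet.
  Nia: 1 of 1 neighbours ≥ 1, starts repeating the rumor.
Round 3 — no new spreads; cascade stops.

Nia, Omar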